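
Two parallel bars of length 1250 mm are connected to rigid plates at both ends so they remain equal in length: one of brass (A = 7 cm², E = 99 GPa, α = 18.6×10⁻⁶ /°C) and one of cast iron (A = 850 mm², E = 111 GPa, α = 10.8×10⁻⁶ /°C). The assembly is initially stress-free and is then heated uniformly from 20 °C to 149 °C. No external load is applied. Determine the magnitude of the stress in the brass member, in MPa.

Equilibrium of a rigid end plate with no external load gives equal and opposite internal forces ±P in the two members. Since α_{brass} > α_{cast iron}, heating drives the brass into compression and the cast iron into tension.
Setting the final lengths equal and cancelling L: (α₁ − α₂)ΔT = P/(A₁E₁) + P/(A₂E₂).
|α₁ − α₂|·ΔT = 7.8×10⁻⁶ × 129 = 0.001006.
1/(A₁E₁) + 1/(A₂E₂) = 1/(700×99×10³) + 1/(850×111×10³) = 2.503×10⁻⁸ N⁻¹.
So P = 0.001006 / 2.503×10⁻⁸ = 40.2 kN.
σ_{brass} = P/A₁ = 40200/700 = 57.43 MPa, compressive.

σ ≈ 57.4 MPa (compressive)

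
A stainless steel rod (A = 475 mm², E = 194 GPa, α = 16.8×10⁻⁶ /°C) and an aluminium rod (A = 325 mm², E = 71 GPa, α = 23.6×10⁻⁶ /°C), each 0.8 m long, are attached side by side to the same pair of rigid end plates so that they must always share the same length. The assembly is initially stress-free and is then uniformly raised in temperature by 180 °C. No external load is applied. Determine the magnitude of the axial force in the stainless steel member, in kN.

Both members must finish at the same length. With the larger α, the aluminium tends to over-expand; the plates restrain it, putting the aluminium in compression and the stainless steel in tension. With no external load the two internal forces are equal and opposite, magnitude P.
Compatibility of the two members (thermal + elastic change equal): (α₁ − α₂)ΔT = P·[1/(A₁E₁) + 1/(A₂E₂)].
|α₁ − α₂|·ΔT = 6.8×10⁻⁶ × 180 = 0.001224.
1/(A₁E₁) + 1/(A₂E₂) = 1/(475×194×10³) + 1/(325×71×10³) = 5.419×10⁻⁸ N⁻¹.
So P = 0.001224 / 5.419×10⁻⁸ = 22.59 kN.

P ≈ 22.6 kN (tensile in the stainless steel)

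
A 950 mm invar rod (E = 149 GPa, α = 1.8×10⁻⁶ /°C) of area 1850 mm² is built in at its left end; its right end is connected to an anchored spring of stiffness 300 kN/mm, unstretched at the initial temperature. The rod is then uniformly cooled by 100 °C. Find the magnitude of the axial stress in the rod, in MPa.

If the spring were absent the rod would shorten by αΔT L = 1.8×10⁻⁶ × 100 × 950 = 0.171 mm.
Let P be the tensile force in the spring. The rod extends elastically by PL/(AE) and the spring stretches by P/k; together these equal δ_free.
P [ L/(AE) + 1/k ] = δ_free → P [ 950/(1850×149×10³) + 1/(300×10³) ] = 0.171.
P = 0.171 / 6.78×10⁻⁶ = 25220 N.
σ = P/A = 25220/1850 = 13.63 MPa.

σ ≈ 13.6 MPa (tensile)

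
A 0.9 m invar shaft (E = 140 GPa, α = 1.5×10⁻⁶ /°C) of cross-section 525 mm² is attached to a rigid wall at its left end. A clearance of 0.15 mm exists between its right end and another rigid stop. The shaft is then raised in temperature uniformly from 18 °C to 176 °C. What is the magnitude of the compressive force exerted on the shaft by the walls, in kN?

Free thermal elongation = αΔT L = 1.5×10⁻⁶ × 158 × 900 = 0.2133 mm.
This exceeds the 0.15 mm gap, so the wall pushes back. The portion of expansion that must be recovered elastically is δ_free − gap = 0.2133 − 0.15 = 0.0633 mm.
Compatibility: PL/(AE) = 0.0633 mm, so σ = P/A = E × (0.0633/900) = 9.847 MPa.
P = σA = 9.847 × 525 = 5.17 kN.

P ≈ 5.17 kN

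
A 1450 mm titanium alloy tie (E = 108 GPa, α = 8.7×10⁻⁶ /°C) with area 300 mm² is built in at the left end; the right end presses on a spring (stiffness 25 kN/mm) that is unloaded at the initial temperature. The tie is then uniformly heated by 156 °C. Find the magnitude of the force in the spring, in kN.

P ≈ 23.2 kN

The unrestrained thermal change is αΔT L = 8.7×10⁻⁶ × 156 × 1450 = 1.968 mm.
Let P be the compressive force at the spring. The tie shortens elastically by PL/(AE) and the spring compresses by P/k; together these equal δ_free.
So P = δ_free / [L/(AE) + 1/k] = 1.968 / [ 1450/(300×108×10³) + 1/(25×10³) ].
P = 1.968 / 8.475×10⁻⁵ = 23220 N.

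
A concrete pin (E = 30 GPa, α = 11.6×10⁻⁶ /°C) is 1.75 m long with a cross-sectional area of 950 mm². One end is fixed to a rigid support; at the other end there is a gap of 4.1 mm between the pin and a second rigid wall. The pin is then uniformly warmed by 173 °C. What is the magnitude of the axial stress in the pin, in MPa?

σ ≈ 0 MPa

Unrestrained expansion: δ_free = αΔT L = 11.6×10⁻⁶ × 173 × 1750 = 3.512 mm.
Since δ_free = 3.51 mm is less than the 4.1 mm gap, the pin never touches the wall. No axial force develops.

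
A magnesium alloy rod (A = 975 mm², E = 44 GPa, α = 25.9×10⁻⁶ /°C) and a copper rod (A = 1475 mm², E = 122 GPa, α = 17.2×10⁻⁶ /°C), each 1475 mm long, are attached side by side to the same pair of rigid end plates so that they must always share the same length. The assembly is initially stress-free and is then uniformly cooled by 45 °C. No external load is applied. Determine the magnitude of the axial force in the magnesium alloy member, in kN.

P ≈ 13.6 kN (tensile in the magnesium alloy)

Both members must finish at the same length. With the larger α, the magnesium alloy tends to over-contract; the plates restrain it, putting the magnesium alloy in tension and the copper in compression. With no external load the two internal forces are equal and opposite, magnitude P.
Equating the net (thermal + elastic) strains gives |α₁ − α₂|·ΔT = P·[1/(A₁E₁) + 1/(A₂E₂)].
|α₁ − α₂|·ΔT = 8.7×10⁻⁶ × 45 = 0.0003915.
1/(A₁E₁) + 1/(A₂E₂) = 1/(975×44×10³) + 1/(1475×122×10³) = 2.887×10⁻⁸ N⁻¹.
So P = 0.0003915 / 2.887×10⁻⁸ = 13.56 kN.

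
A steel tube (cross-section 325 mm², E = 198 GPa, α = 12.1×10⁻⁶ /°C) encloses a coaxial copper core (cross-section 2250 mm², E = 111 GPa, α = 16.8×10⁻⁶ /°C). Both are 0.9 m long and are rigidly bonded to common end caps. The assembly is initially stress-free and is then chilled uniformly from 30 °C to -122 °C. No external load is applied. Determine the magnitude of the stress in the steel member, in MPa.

σ ≈ 112 MPa (compressive)

Both members must finish at the same length. With the larger α, the copper tends to over-contract; the plates restrain it, putting the copper in tension and the steel in compression. With no external load the two internal forces are equal and opposite, magnitude P.
Setting the final lengths equal and cancelling L: (α₁ − α₂)ΔT = P/(A₁E₁) + P/(A₂E₂).
|α₁ − α₂|·ΔT = 4.7×10⁻⁶ × 152 = 0.0007144.
1/(A₁E₁) + 1/(A₂E₂) = 1/(325×198×10³) + 1/(2250×111×10³) = 1.954×10⁻⁸ N⁻¹.
So P = 0.0007144 / 1.954×10⁻⁸ = 36.55 kN.
σ_{steel} = P/A₁ = 36550/325 = 112.5 MPa, compressive.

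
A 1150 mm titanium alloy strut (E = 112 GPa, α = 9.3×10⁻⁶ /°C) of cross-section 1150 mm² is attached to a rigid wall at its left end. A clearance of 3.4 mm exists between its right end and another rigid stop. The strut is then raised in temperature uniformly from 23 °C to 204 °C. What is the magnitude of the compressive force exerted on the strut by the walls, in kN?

Free thermal elongation = αΔT L = 9.3×10⁻⁶ × 181 × 1150 = 1.936 mm.
This is smaller than the 3.4 mm clearance, so the strut expands freely without reaching the stop — the stress is zero.

P ≈ 0 kN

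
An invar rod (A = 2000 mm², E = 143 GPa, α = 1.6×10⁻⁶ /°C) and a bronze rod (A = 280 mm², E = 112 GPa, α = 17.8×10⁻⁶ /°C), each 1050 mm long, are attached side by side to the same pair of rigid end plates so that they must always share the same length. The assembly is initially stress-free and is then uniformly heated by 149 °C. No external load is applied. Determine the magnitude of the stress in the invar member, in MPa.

σ ≈ 34.1 MPa (tensile)

Equilibrium of a rigid end plate with no external load gives equal and opposite internal forces ±P in the two members. Since α_{bronze} > α_{invar}, heating drives the bronze into compression and the invar into tension.
Setting the final lengths equal and cancelling L: (α₁ − α₂)ΔT = P/(A₁E₁) + P/(A₂E₂).
|α₁ − α₂|·ΔT = 16.2×10⁻⁶ × 149 = 0.002414.
1/(A₁E₁) + 1/(A₂E₂) = 1/(2000×143×10³) + 1/(280×112×10³) = 3.538×10⁻⁸ N⁻¹.
So P = 0.002414 / 3.538×10⁻⁸ = 68.22 kN.
σ_{invar} = P/A₁ = 68220/2000 = 34.11 MPa, tensile.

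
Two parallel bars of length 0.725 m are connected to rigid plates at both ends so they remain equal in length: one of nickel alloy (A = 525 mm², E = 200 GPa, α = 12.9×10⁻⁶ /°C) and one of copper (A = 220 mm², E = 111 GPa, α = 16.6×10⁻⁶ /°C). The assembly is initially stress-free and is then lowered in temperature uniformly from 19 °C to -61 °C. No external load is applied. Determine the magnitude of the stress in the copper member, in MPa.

σ ≈ 26.7 MPa (tensile)

Equilibrium of a rigid end plate with no external load gives equal and opposite internal forces ±P in the two members. Since α_{copper} > α_{nickel alloy}, cooling drives the copper into tension and the nickel alloy into compression.
Equating the net (thermal + elastic) strains gives |α₁ − α₂|·ΔT = P·[1/(A₁E₁) + 1/(A₂E₂)].
|α₁ − α₂|·ΔT = 3.7×10⁻⁶ × 80 = 0.000296.
1/(A₁E₁) + 1/(A₂E₂) = 1/(525×200×10³) + 1/(220×111×10³) = 5.047×10⁻⁸ N⁻¹.
P = 0.000296 / 5.047×10⁻⁸ = 5864 N = 5.864 kN.
σ_{copper} = P/A₂ = 5864/220 = 26.66 MPa, tensile.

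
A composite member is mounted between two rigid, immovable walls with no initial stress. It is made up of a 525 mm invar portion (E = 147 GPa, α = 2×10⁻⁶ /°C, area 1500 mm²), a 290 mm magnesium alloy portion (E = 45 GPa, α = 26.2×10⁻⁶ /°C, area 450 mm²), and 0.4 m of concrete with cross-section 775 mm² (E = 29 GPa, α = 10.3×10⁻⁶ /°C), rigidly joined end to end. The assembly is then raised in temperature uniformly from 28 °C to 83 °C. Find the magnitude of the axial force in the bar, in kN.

With the walls removed the bar would change length by δ_free = Σ αᵢΔT Lᵢ = 2×10⁻⁶×55×525 + 26.2×10⁻⁶×55×290 + 10.3×10⁻⁶×55×400 = 0.7022 mm.
The walls prevent any net length change, so an axial force P (same in every segment) develops. Compatibility: P · Σ Lᵢ/(AᵢEᵢ) = δ_free.
Σ Lᵢ/(AᵢEᵢ) = 525/(1500×147×10³) + 290/(450×45×10³) + 400/(775×29×10³) = 3.45×10⁻⁵ mm/N.
Hence P = δ_free / Σ(L/AE) = 0.7022/3.45×10⁻⁵ = 20.36 kN (compressive).

P ≈ 20.4 kN (compressive)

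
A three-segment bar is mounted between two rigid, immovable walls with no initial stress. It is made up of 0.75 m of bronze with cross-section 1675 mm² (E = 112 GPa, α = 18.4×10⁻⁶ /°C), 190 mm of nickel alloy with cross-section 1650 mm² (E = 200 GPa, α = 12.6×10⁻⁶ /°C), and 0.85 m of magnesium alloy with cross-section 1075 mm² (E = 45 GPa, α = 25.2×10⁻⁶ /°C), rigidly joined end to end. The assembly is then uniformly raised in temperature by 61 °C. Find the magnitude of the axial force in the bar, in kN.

Free thermal expansion of the whole bar: Σ αᵢΔT Lᵢ = 18.4×10⁻⁶×61×750 + 12.6×10⁻⁶×61×190 + 25.2×10⁻⁶×61×850 = 2.294 mm.
Since the ends are fixed, an axial force P builds up, equal in every segment, with P · Σ Lᵢ/(AᵢEᵢ) = δ_free.
The series flexibility is Σ Lᵢ/(AᵢEᵢ) = 750/(1675×112×10³) + 190/(1650×200×10³) + 850/(1075×45×10³) = 2.214×10⁻⁵ mm/N.
Hence P = δ_free / Σ(L/AE) = 2.294/2.214×10⁻⁵ = 103.6 kN (compressive).

P ≈ 104 kN (compressive)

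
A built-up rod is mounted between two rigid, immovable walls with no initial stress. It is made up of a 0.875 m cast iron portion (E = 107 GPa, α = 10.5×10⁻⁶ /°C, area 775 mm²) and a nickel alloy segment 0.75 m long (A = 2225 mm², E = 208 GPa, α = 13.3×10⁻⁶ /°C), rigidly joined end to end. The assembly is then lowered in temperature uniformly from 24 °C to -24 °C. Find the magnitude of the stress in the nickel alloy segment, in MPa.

σ ≈ 34 MPa (tensile)

Free thermal contraction of the whole bar: Σ αᵢΔT Lᵢ = 10.5×10⁻⁶×48×875 + 13.3×10⁻⁶×48×750 = 0.9198 mm.
The rigid supports impose zero overall length change; the single axial force P common to all segments must satisfy P Σ Lᵢ/(AᵢEᵢ) = δ_free.
Σ Lᵢ/(AᵢEᵢ) = 875/(775×107×10³) + 750/(2225×208×10³) = 1.217×10⁻⁵ mm/N.
P = 0.9198 / 1.217×10⁻⁵ = 75570 N = 75.57 kN, tensile.
σ_{nickel alloy} = P / A = 75570 / 2225 = 33.96 MPa.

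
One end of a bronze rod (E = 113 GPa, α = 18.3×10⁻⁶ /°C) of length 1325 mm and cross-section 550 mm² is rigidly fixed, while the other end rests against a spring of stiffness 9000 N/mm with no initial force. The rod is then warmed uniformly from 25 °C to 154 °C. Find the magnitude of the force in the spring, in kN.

If the spring were absent the rod would lengthen by αΔT L = 18.3×10⁻⁶ × 129 × 1325 = 3.128 mm.
With a force P in the spring, the elastic change of the rod is PL/(AE) and that of the spring is P/k; compatibility requires their sum to equal δ_free.
P [ L/(AE) + 1/k ] = δ_free → P [ 1325/(550×113×10³) + 1/(9000) ] = 3.128.
P = 3.128 / 0.0001324 = 23620 N.

P ≈ 23.6 kN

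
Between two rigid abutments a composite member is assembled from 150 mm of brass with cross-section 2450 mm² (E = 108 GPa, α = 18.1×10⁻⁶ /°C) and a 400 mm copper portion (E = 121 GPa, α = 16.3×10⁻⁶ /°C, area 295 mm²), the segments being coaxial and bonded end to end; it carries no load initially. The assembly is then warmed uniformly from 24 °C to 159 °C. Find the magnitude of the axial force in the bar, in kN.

P ≈ 106 kN (compressive)

Free thermal expansion of the whole bar: Σ αᵢΔT Lᵢ = 18.1×10⁻⁶×135×150 + 16.3×10⁻⁶×135×400 = 1.247 mm.
Since the ends are fixed, an axial force P builds up, equal in every segment, with P · Σ Lᵢ/(AᵢEᵢ) = δ_free.
The series flexibility is Σ Lᵢ/(AᵢEᵢ) = 150/(2450×108×10³) + 400/(295×121×10³) = 1.177×10⁻⁵ mm/N.
P = 1.247 / 1.177×10⁻⁵ = 105900 N = 105.9 kN, compressive.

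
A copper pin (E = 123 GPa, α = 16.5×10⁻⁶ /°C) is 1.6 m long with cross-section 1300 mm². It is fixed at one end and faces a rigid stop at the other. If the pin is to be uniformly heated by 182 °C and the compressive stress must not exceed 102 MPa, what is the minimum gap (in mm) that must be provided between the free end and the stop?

g ≈ 3.48 mm

With no wall the pin would lengthen by αΔT L = 16.5×10⁻⁶ × 182 × 1600 = 4.805 mm.
A stress of 102 MPa corresponds to the wall pushing the pin back by σL/E = 102×1600/(123×10³) = 1.327 mm.
The gap must absorb the remainder: g_min = 4.805 − 1.327 = 3.478 mm.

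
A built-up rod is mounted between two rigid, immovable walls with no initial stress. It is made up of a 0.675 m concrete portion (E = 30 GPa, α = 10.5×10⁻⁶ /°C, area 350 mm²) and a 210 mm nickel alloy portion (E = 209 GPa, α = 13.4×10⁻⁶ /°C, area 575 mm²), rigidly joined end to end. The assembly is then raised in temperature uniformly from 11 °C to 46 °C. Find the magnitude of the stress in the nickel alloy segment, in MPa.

σ ≈ 9.13 MPa (compressive)

With the walls removed the bar would change length by δ_free = Σ αᵢΔT Lᵢ = 10.5×10⁻⁶×35×675 + 13.4×10⁻⁶×35×210 = 0.3466 mm.
Since the ends are fixed, an axial force P builds up, equal in every segment, with P · Σ Lᵢ/(AᵢEᵢ) = δ_free.
The series flexibility is Σ Lᵢ/(AᵢEᵢ) = 675/(350×30×10³) + 210/(575×209×10³) = 6.603×10⁻⁵ mm/N.
So P = 0.3466 / 6.603×10⁻⁵ = 5.248 kN, compressive.
σ_{nickel alloy} = P / A = 5248 / 575 = 9.127 MPa.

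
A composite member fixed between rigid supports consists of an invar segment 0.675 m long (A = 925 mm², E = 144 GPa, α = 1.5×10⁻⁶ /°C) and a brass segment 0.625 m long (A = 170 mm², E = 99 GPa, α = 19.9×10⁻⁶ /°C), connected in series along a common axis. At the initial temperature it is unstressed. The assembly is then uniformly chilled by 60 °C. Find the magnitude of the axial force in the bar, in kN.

Free thermal contraction of the whole bar: Σ αᵢΔT Lᵢ = 1.5×10⁻⁶×60×675 + 19.9×10⁻⁶×60×625 = 0.807 mm.
The walls prevent any net length change, so an axial force P (same in every segment) develops. Compatibility: P · Σ Lᵢ/(AᵢEᵢ) = δ_free.
The series flexibility is Σ Lᵢ/(AᵢEᵢ) = 675/(925×144×10³) + 625/(170×99×10³) = 4.22×10⁻⁵ mm/N.
Hence P = δ_free / Σ(L/AE) = 0.807/4.22×10⁻⁵ = 19.12 kN (tensile).

P ≈ 19.1 kN (tensile)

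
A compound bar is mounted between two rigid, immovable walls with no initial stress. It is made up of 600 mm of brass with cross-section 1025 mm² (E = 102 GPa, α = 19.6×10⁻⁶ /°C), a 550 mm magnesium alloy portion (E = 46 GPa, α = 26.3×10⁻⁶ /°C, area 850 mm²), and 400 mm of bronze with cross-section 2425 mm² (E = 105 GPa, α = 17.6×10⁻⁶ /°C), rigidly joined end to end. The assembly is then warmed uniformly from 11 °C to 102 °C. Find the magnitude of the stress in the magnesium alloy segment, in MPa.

If the supports were absent, the total length change would be Σ αᵢΔT Lᵢ = 19.6×10⁻⁶×91×600 + 26.3×10⁻⁶×91×550 + 17.6×10⁻⁶×91×400 = 3.027 mm.
The walls prevent any net length change, so an axial force P (same in every segment) develops. Compatibility: P · Σ Lᵢ/(AᵢEᵢ) = δ_free.
The series flexibility is Σ Lᵢ/(AᵢEᵢ) = 600/(1025×102×10³) + 550/(850×46×10³) + 400/(2425×105×10³) = 2.138×10⁻⁵ mm/N.
Hence P = δ_free / Σ(L/AE) = 3.027/2.138×10⁻⁵ = 141.6 kN (compressive).
σ_{magnesium alloy} = P / A = 141600 / 850 = 166.6 MPa.

σ ≈ 167 MPa (compressive)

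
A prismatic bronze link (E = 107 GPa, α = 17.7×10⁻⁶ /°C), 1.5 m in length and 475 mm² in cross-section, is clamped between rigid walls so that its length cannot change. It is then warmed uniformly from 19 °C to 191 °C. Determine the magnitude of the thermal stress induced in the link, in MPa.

The supports are rigid, so the total axial strain is zero. The restrained thermal strain is ε = αΔT = 17.7×10⁻⁶ × 172 = 3044.4×10⁻⁶.
Hence σ = E·αΔT = 107×10³ × 3044.4×10⁻⁶ = 325.8 MPa, compressive.

σ ≈ 326 MPa (compressive)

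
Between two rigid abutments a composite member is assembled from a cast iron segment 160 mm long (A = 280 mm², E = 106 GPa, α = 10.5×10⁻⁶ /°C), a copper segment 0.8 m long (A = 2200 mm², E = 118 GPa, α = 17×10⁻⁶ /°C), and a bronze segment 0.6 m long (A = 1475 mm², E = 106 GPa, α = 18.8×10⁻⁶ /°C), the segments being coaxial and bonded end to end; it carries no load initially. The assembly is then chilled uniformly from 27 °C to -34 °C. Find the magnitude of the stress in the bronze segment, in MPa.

σ ≈ 89.2 MPa (tensile)

With the walls removed the bar would change length by δ_free = Σ αᵢΔT Lᵢ = 10.5×10⁻⁶×61×160 + 17×10⁻⁶×61×800 + 18.8×10⁻⁶×61×600 = 1.62 mm.
Since the ends are fixed, an axial force P builds up, equal in every segment, with P · Σ Lᵢ/(AᵢEᵢ) = δ_free.
Σ Lᵢ/(AᵢEᵢ) = 160/(280×106×10³) + 800/(2200×118×10³) + 600/(1475×106×10³) = 1.231×10⁻⁵ mm/N.
P = 1.62 / 1.231×10⁻⁵ = 131600 N = 131.6 kN, tensile.
σ_{bronze} = P / A = 131600 / 1475 = 89.23 MPa.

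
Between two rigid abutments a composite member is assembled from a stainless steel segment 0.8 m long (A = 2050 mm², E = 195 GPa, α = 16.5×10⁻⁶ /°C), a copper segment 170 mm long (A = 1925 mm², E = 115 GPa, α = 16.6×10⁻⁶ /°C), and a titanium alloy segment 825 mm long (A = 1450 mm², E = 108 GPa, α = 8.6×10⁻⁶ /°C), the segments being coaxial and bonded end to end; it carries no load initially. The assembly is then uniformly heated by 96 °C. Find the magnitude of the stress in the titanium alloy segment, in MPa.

With the walls removed the bar would change length by δ_free = Σ αᵢΔT Lᵢ = 16.5×10⁻⁶×96×800 + 16.6×10⁻⁶×96×170 + 8.6×10⁻⁶×96×825 = 2.219 mm.
The walls prevent any net length change, so an axial force P (same in every segment) develops. Compatibility: P · Σ Lᵢ/(AᵢEᵢ) = δ_free.
Σ Lᵢ/(AᵢEᵢ) = 800/(2050×195×10³) + 170/(1925×115×10³) + 825/(1450×108×10³) = 8.037×10⁻⁶ mm/N.
Hence P = δ_free / Σ(L/AE) = 2.219/8.037×10⁻⁶ = 276.1 kN (compressive).
σ_{titanium alloy} = P / A = 276100 / 1450 = 190.4 MPa.

σ ≈ 190 MPa (compressive)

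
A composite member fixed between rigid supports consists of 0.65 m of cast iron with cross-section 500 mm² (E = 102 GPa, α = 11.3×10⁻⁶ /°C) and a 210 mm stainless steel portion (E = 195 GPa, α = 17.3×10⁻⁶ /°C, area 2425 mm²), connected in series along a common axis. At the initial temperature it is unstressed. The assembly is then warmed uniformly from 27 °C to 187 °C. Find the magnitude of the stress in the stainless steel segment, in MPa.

With the walls removed the bar would change length by δ_free = Σ αᵢΔT Lᵢ = 11.3×10⁻⁶×160×650 + 17.3×10⁻⁶×160×210 = 1.756 mm.
The walls prevent any net length change, so an axial force P (same in every segment) develops. Compatibility: P · Σ Lᵢ/(AᵢEᵢ) = δ_free.
Σ Lᵢ/(AᵢEᵢ) = 650/(500×102×10³) + 210/(2425×195×10³) = 1.319×10⁻⁵ mm/N.
P = 1.756 / 1.319×10⁻⁵ = 133200 N = 133.2 kN, compressive.
σ_{stainless steel} = P / A = 133200 / 2425 = 54.92 MPa.

σ ≈ 54.9 MPa (compressive)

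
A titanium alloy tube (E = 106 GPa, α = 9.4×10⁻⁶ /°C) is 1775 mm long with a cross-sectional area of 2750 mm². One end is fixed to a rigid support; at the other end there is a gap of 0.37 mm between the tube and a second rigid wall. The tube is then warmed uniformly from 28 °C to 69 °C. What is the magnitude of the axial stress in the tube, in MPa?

σ ≈ 18.8 MPa (compressive)

Unrestrained expansion: δ_free = αΔT L = 9.4×10⁻⁶ × 41 × 1775 = 0.6841 mm.
After closing the 0.37 mm clearance, 0.6841 − 0.37 = 0.3141 mm of expansion remains to be suppressed by the wall.
So σ = E(δ_free − g)/L = 106×10³ × 0.3141/1775 = 18.76 MPa.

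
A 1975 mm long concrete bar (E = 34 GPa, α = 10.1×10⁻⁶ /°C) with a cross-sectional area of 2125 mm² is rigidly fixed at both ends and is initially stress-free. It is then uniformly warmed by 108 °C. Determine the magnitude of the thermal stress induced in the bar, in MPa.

σ ≈ 37.1 MPa (compressive)

With length fixed, the mechanical strain must cancel the thermal strain αΔT = 10.1×10⁻⁶ × 108 = 1090.8×10⁻⁶.
σ = EαΔT = 34×10³ × 10.1×10⁻⁶ × 108 = 37.09 MPa (compressive; the bar is trying to expand).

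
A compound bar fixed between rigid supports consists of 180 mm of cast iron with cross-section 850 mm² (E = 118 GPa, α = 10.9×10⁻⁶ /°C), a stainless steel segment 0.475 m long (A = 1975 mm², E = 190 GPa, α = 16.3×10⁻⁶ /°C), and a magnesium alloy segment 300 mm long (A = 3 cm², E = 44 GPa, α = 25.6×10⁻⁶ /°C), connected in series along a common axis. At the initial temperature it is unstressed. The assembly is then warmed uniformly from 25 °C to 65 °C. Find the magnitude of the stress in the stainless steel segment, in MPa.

σ ≈ 13.7 MPa (compressive)

With the walls removed the bar would change length by δ_free = Σ αᵢΔT Lᵢ = 10.9×10⁻⁶×40×180 + 16.3×10⁻⁶×40×475 + 25.6×10⁻⁶×40×300 = 0.6954 mm.
The rigid supports impose zero overall length change; the single axial force P common to all segments must satisfy P Σ Lᵢ/(AᵢEᵢ) = δ_free.
Σ Lᵢ/(AᵢEᵢ) = 180/(850×118×10³) + 475/(1975×190×10³) + 300/(300×44×10³) = 2.579×10⁻⁵ mm/N.
Hence P = δ_free / Σ(L/AE) = 0.6954/2.579×10⁻⁵ = 26.97 kN (compressive).
σ_{stainless steel} = P / A = 26970 / 1975 = 13.65 MPa.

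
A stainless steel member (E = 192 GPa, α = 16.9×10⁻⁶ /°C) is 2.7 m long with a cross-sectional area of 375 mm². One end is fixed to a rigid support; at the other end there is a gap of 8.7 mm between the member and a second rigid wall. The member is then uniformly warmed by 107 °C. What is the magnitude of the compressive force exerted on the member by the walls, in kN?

P ≈ 0 kN

If the wall were absent the member would grow by αΔT L = 16.9×10⁻⁶ × 107 × 2700 = 4.882 mm.
This is smaller than the 8.7 mm clearance, so the member expands freely without reaching the stop — the stress is zero.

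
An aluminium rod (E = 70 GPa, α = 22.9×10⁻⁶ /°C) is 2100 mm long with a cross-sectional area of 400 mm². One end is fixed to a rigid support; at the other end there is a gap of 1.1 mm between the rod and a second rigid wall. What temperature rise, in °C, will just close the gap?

ΔT ≈ 22.9 °C

The gap closes when αΔT L = 1.1 mm, since the rod is still unstressed at that instant.
So ΔT = g/(αL) = 1.1/(22.9×10⁻⁶ × 2100) = 22.87 °C.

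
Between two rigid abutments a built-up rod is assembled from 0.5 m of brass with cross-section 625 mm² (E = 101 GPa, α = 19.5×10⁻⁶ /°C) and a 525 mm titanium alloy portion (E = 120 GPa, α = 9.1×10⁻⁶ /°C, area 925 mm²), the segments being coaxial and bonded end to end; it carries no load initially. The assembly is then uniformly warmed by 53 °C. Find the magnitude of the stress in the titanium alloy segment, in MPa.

σ ≈ 65.8 MPa (compressive)

With the walls removed the bar would change length by δ_free = Σ αᵢΔT Lᵢ = 19.5×10⁻⁶×53×500 + 9.1×10⁻⁶×53×525 = 0.77 mm.
The rigid supports impose zero overall length change; the single axial force P common to all segments must satisfy P Σ Lᵢ/(AᵢEᵢ) = δ_free.
The series flexibility is Σ Lᵢ/(AᵢEᵢ) = 500/(625×101×10³) + 525/(925×120×10³) = 1.265×10⁻⁵ mm/N.
P = 0.77 / 1.265×10⁻⁵ = 60860 N = 60.86 kN, compressive.
σ_{titanium alloy} = P / A = 60860 / 925 = 65.8 MPa.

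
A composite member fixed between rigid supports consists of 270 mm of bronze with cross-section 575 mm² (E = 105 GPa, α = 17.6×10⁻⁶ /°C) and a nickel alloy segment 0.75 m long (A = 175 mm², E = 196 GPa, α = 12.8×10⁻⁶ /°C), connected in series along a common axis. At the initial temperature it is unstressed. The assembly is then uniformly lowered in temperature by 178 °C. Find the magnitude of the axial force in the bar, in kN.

With the walls removed the bar would change length by δ_free = Σ αᵢΔT Lᵢ = 17.6×10⁻⁶×178×270 + 12.8×10⁻⁶×178×750 = 2.555 mm.
Since the ends are fixed, an axial force P builds up, equal in every segment, with P · Σ Lᵢ/(AᵢEᵢ) = δ_free.
The series flexibility is Σ Lᵢ/(AᵢEᵢ) = 270/(575×105×10³) + 750/(175×196×10³) = 2.634×10⁻⁵ mm/N.
Hence P = δ_free / Σ(L/AE) = 2.555/2.634×10⁻⁵ = 97 kN (tensile).

P ≈ 97 kN (tensile)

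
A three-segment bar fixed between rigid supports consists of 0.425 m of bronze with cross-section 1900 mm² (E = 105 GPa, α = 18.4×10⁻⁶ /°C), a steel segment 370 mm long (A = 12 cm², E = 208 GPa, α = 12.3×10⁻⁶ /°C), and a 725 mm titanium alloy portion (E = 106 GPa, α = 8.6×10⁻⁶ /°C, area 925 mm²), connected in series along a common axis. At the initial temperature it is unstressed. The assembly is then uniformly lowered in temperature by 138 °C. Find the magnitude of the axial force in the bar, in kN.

P ≈ 233 kN (tensile)

Free thermal contraction of the whole bar: Σ αᵢΔT Lᵢ = 18.4×10⁻⁶×138×425 + 12.3×10⁻⁶×138×370 + 8.6×10⁻⁶×138×725 = 2.568 mm.
Since the ends are fixed, an axial force P builds up, equal in every segment, with P · Σ Lᵢ/(AᵢEᵢ) = δ_free.
The series flexibility is Σ Lᵢ/(AᵢEᵢ) = 425/(1900×105×10³) + 370/(1200×208×10³) + 725/(925×106×10³) = 1.101×10⁻⁵ mm/N.
Hence P = δ_free / Σ(L/AE) = 2.568/1.101×10⁻⁵ = 233.3 kN (tensile).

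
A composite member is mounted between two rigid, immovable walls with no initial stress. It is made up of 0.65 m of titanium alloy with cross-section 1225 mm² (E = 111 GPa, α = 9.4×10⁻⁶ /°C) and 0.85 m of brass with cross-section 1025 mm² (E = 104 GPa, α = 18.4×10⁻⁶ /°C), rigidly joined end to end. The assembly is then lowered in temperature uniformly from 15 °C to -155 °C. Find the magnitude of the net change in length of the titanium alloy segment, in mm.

With the walls removed the bar would change length by δ_free = Σ αᵢΔT Lᵢ = 9.4×10⁻⁶×170×650 + 18.4×10⁻⁶×170×850 = 3.697 mm.
The walls prevent any net length change, so an axial force P (same in every segment) develops. Compatibility: P · Σ Lᵢ/(AᵢEᵢ) = δ_free.
The series flexibility is Σ Lᵢ/(AᵢEᵢ) = 650/(1225×111×10³) + 850/(1025×104×10³) = 1.275×10⁻⁵ mm/N.
P = 3.697 / 1.275×10⁻⁵ = 289900 N = 289.9 kN, tensile.
For the titanium alloy segment, free thermal change = 9.4×10⁻⁶×170×650 = 1.039 mm and elastic change from P = 289900×650/(1225×111×10³) = 1.386 mm; these oppose, so the net change is 0.347 mm (segment lengthens).

|ΔL| ≈ 0.347 mm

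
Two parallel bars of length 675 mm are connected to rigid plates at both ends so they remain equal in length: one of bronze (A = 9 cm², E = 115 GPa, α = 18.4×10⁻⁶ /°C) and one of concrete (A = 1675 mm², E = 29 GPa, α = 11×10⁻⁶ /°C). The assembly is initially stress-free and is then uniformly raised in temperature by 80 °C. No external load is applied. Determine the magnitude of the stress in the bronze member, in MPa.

σ ≈ 21.7 MPa (compressive)

Equilibrium of a rigid end plate with no external load gives equal and opposite internal forces ±P in the two members. Since α_{bronze} > α_{concrete}, heating drives the bronze into compression and the concrete into tension.
Compatibility of the two members (thermal + elastic change equal): (α₁ − α₂)ΔT = P·[1/(A₁E₁) + 1/(A₂E₂)].
|α₁ − α₂|·ΔT = 7.4×10⁻⁶ × 80 = 0.000592.
1/(A₁E₁) + 1/(A₂E₂) = 1/(900×115×10³) + 1/(1675×29×10³) = 3.025×10⁻⁸ N⁻¹.
P = 0.000592 / 3.025×10⁻⁸ = 19570 N = 19.57 kN.
σ_{bronze} = P/A₁ = 19570/900 = 21.75 MPa, compressive.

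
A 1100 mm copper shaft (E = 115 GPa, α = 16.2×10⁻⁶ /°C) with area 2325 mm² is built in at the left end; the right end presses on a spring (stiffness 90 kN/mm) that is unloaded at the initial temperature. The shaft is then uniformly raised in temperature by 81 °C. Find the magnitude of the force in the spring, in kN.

Free thermal expansion: δ_free = αΔT L = 16.2×10⁻⁶ × 81 × 1100 = 1.443 mm.
With a force P in the spring, the elastic change of the shaft is PL/(AE) and that of the spring is P/k; compatibility requires their sum to equal δ_free.
P [ L/(AE) + 1/k ] = δ_free → P [ 1100/(2325×115×10³) + 1/(90×10³) ] = 1.443.
P = 1.443 / 1.523×10⁻⁵ = 94800 N.

P ≈ 94.8 kN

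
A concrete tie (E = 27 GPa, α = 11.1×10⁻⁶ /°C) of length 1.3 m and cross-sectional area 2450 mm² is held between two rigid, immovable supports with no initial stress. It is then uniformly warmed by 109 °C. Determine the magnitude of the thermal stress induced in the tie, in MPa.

With length fixed, the mechanical strain must cancel the thermal strain αΔT = 11.1×10⁻⁶ × 109 = 1209.9×10⁻⁶.
The stress required to suppress this strain is σ = Eε = 27×10³ × 1209.9×10⁻⁶ = 32.67 MPa, compressive since the tie is trying to expand.

σ ≈ 32.7 MPa (compressive)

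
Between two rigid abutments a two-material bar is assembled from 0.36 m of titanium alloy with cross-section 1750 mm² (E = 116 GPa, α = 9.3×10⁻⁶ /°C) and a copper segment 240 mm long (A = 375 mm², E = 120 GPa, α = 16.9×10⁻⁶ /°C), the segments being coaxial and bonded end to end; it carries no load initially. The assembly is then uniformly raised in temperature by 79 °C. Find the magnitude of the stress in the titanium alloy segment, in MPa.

If the supports were absent, the total length change would be Σ αᵢΔT Lᵢ = 9.3×10⁻⁶×79×360 + 16.9×10⁻⁶×79×240 = 0.5849 mm.
Since the ends are fixed, an axial force P builds up, equal in every segment, with P · Σ Lᵢ/(AᵢEᵢ) = δ_free.
The series flexibility is Σ Lᵢ/(AᵢEᵢ) = 360/(1750×116×10³) + 240/(375×120×10³) = 7.107×10⁻⁶ mm/N.
P = 0.5849 / 7.107×10⁻⁶ = 82300 N = 82.3 kN, compressive.
σ_{titanium alloy} = P / A = 82300 / 1750 = 47.03 MPa.

σ ≈ 47 MPa (compressive)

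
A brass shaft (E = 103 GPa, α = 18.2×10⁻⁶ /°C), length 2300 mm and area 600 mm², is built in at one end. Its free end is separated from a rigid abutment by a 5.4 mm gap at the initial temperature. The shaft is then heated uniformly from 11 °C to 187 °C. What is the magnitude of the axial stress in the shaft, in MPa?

Free thermal elongation = αΔT L = 18.2×10⁻⁶ × 176 × 2300 = 7.367 mm.
This exceeds the 5.4 mm gap, so the wall pushes back. The portion of expansion that must be recovered elastically is δ_free − gap = 7.367 − 5.4 = 1.967 mm.
Compatibility: PL/(AE) = 1.967 mm, so σ = P/A = E × (1.967/2300) = 88.1 MPa.

σ ≈ 88.1 MPa (compressive)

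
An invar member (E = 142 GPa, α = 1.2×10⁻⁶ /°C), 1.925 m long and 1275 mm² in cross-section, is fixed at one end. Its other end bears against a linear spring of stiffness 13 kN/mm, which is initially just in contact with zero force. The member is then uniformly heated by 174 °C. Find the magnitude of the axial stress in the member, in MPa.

σ ≈ 3.6 MPa (compressive)

If the spring were absent the member would lengthen by αΔT L = 1.2×10⁻⁶ × 174 × 1925 = 0.4019 mm.
With a force P in the spring, the elastic change of the member is PL/(AE) and that of the spring is P/k; compatibility requires their sum to equal δ_free.
So P = δ_free / [L/(AE) + 1/k] = 0.4019 / [ 1925/(1275×142×10³) + 1/(13×10³) ].
P = 0.4019 / 8.756×10⁻⁵ = 4591 N.
σ = P/A = 4591/1275 = 3.601 MPa.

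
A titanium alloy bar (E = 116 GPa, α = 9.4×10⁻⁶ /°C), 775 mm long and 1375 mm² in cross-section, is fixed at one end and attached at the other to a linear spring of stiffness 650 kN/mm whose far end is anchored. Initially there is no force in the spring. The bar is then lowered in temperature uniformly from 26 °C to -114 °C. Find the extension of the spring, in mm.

Free thermal contraction: δ_free = αΔT L = 9.4×10⁻⁶ × 140 × 775 = 1.02 mm.
With a force P in the spring, the elastic change of the bar is PL/(AE) and that of the spring is P/k; compatibility requires their sum to equal δ_free.
So P = δ_free / [L/(AE) + 1/k] = 1.02 / [ 775/(1375×116×10³) + 1/(650×10³) ].
P = 1.02 / 6.397×10⁻⁶ = 159400 N.
Spring extension = P/k = 159400/(650×10³) = 0.2453 mm.

δ ≈ 0.245 mm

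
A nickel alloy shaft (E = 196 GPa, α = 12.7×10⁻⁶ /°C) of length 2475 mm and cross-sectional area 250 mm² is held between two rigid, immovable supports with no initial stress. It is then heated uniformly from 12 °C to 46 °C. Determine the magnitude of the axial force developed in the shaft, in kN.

P ≈ 21.2 kN (compressive)

The ends cannot move, so σ = EαΔT = 196×10³ × 12.7×10⁻⁶ × 34 = 84.63 MPa.
P = AEαΔT = 250 × 196×10³ × 12.7×10⁻⁶ × 34 = 21.16 kN (compressive).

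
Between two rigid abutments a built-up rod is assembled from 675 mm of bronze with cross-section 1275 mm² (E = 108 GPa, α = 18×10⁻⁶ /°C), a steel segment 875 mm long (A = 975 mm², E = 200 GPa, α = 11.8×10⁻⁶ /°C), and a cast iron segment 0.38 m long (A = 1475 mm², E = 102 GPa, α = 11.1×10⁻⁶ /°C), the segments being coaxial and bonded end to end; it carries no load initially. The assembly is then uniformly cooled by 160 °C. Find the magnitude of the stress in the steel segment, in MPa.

σ ≈ 368 MPa (tensile)

With the walls removed the bar would change length by δ_free = Σ αᵢΔT Lᵢ = 18×10⁻⁶×160×675 + 11.8×10⁻⁶×160×875 + 11.1×10⁻⁶×160×380 = 4.271 mm.
The walls prevent any net length change, so an axial force P (same in every segment) develops. Compatibility: P · Σ Lᵢ/(AᵢEᵢ) = δ_free.
Σ Lᵢ/(AᵢEᵢ) = 675/(1275×108×10³) + 875/(975×200×10³) + 380/(1475×102×10³) = 1.191×10⁻⁵ mm/N.
So P = 4.271 / 1.191×10⁻⁵ = 358.4 kN, tensile.
σ_{steel} = P / A = 358400 / 975 = 367.6 MPa.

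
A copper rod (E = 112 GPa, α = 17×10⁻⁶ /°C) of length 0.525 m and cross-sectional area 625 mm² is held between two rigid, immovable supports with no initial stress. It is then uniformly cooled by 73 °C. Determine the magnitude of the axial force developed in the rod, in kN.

With zero net strain, σ = E·αΔT = 112 GPa × 17×10⁻⁶ × 73 = 139 MPa.
P = AEαΔT = 625 × 112×10³ × 17×10⁻⁶ × 73 = 86.87 kN (tensile).

P ≈ 86.9 kN (tensile)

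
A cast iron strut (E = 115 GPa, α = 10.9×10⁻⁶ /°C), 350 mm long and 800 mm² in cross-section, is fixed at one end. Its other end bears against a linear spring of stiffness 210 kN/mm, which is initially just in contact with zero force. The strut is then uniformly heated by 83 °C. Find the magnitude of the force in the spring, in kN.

If the spring were absent the strut would lengthen by αΔT L = 10.9×10⁻⁶ × 83 × 350 = 0.3166 mm.
With a force P in the spring, the elastic change of the strut is PL/(AE) and that of the spring is P/k; compatibility requires their sum to equal δ_free.
So P = δ_free / [L/(AE) + 1/k] = 0.3166 / [ 350/(800×115×10³) + 1/(210×10³) ].
P = 0.3166 / 8.566×10⁻⁶ = 36960 N.

P ≈ 37 kN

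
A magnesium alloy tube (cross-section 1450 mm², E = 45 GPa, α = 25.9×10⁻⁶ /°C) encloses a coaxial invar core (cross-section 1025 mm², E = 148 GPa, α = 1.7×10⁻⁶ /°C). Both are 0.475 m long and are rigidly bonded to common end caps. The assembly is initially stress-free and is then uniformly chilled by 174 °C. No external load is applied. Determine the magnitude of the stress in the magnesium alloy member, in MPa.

σ ≈ 132 MPa (tensile)

The magnesium alloy has the larger α, so on cooling it would change length more than the invar if both were free. The rigid plates force a common final length, so the magnesium alloy is put into tension and the invar into compression, with equal and opposite forces P (no external load).
Setting the final lengths equal and cancelling L: (α₁ − α₂)ΔT = P/(A₁E₁) + P/(A₂E₂).
|α₁ − α₂|·ΔT = 24.2×10⁻⁶ × 174 = 0.004211.
1/(A₁E₁) + 1/(A₂E₂) = 1/(1450×45×10³) + 1/(1025×148×10³) = 2.192×10⁻⁸ N⁻¹.
So P = 0.004211 / 2.192×10⁻⁸ = 192.1 kN.
σ_{magnesium alloy} = P/A₁ = 192100/1450 = 132.5 MPa, tensile.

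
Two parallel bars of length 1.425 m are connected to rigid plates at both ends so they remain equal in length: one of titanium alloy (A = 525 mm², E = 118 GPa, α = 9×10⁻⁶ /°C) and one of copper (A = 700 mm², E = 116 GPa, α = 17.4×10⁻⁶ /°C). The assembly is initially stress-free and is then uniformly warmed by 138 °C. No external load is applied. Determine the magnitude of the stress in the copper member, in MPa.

Equilibrium of a rigid end plate with no external load gives equal and opposite internal forces ±P in the two members. Since α_{copper} > α_{titanium alloy}, heating drives the copper into compression and the titanium alloy into tension.
Compatibility of the two members (thermal + elastic change equal): (α₁ − α₂)ΔT = P·[1/(A₁E₁) + 1/(A₂E₂)].
|α₁ − α₂|·ΔT = 8.4×10⁻⁶ × 138 = 0.001159.
1/(A₁E₁) + 1/(A₂E₂) = 1/(525×118×10³) + 1/(700×116×10³) = 2.846×10⁻⁸ N⁻¹.
So P = 0.001159 / 2.846×10⁻⁸ = 40.73 kN.
σ_{copper} = P/A₂ = 40730/700 = 58.19 MPa, compressive.

σ ≈ 58.2 MPa (compressive)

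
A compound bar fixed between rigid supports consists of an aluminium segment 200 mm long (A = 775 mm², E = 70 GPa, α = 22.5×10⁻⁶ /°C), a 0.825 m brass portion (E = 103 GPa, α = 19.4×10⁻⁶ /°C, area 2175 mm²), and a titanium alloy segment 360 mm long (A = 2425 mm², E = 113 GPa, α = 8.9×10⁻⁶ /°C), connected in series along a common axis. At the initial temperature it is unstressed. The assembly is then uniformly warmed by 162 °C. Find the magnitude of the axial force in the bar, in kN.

P ≈ 442 kN (compressive)

If the supports were absent, the total length change would be Σ αᵢΔT Lᵢ = 22.5×10⁻⁶×162×200 + 19.4×10⁻⁶×162×825 + 8.9×10⁻⁶×162×360 = 3.841 mm.
The rigid supports impose zero overall length change; the single axial force P common to all segments must satisfy P Σ Lᵢ/(AᵢEᵢ) = δ_free.
Σ Lᵢ/(AᵢEᵢ) = 200/(775×70×10³) + 825/(2175×103×10³) + 360/(2425×113×10³) = 8.683×10⁻⁶ mm/N.
Hence P = δ_free / Σ(L/AE) = 3.841/8.683×10⁻⁶ = 442.3 kN (compressive).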